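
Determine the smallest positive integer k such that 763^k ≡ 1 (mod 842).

Since 763 ∈ (Z/842Z)^×, its order divides φ(842) = φ(2)·φ(421) = 1·420 = 420 = 2^2 · 3 · 5 · 7.
Divisors of 420: 1, 2, 3, 4, 5, 6, 7, 10, 12, 14, 15, 20, 21, 28, 30, 35, 42, 60, 70, 84, 105, 140, 210, 420.
Evaluate successive powers at the divisors of 420:
763^1 ≡ 763 (mod 842)
763^2 ≡ 347 (mod 842)
763^3 ≡ 373 (mod 842)
763^4 ≡ 3 (mod 842)
763^5 ≡ 605 (mod 842)
763^6 ≡ 199 (mod 842)
763^7 ≡ 277 (mod 842)
763^10 ≡ 597 (mod 842)
763^12 ≡ 27 (mod 842)
763^14 ≡ 107 (mod 842)
763^15 ≡ 809 (mod 842)
763^20 ≡ 243 (mod 842)
763^21 ≡ 169 (mod 842)
763^28 ≡ 503 (mod 842)
763^30 ≡ 247 (mod 842)
763^35 ≡ 401 (mod 842)
763^42 ≡ 775 (mod 842)
763^60 ≡ 385 (mod 842)
763^70 ≡ 821 (mod 842)
763^84 ≡ 279 (mod 842)
763^105 ≡ 841 (mod 842)
763^140 ≡ 441 (mod 842)
763^210 ≡ 1 (mod 842) ✓
The smallest such exponent is 210, so the order of 763 is 210.

210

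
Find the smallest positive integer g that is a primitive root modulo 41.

φ(41) = 41 − 1 = 40 = 2^3 · 5.
g is a primitive root iff g^(40/q) ≢ 1 (mod 41) for each prime q ∈ {2, 5}.
g = 2: 2^20 ≡ 1 — hits 1, so not a primitive root.
g = 3: 3^20 ≡ 40; 3^8 ≡ 1 — hits 1, so not a primitive root.
g = 4: 4^20 ≡ 1 — hits 1, so not a primitive root.
g = 5: 5^20 ≡ 1 — hits 1, so not a primitive root.
g = 6: 6^20 ≡ 40; 6^8 ≡ 10 — none is 1, so 6 is a primitive root.
So 6 is the smallest generator of (Z/41Z)^×.

6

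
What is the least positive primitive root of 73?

φ(73) = 73 − 1 = 72 = 2^3 · 3^2.
Test candidates g = 2, 3, … against the prime factors q ∈ {2, 3} of φ(73): g is a generator iff g^(72/q) ≢ 1 for every such q.
g = 2: 2^36 ≡ 1 — hits 1, so not a primitive root.
g = 3: 3^36 ≡ 1 — hits 1, so not a primitive root.
g = 4: 4^36 ≡ 1 — hits 1, so not a primitive root.
g = 5: 5^36 ≡ 72; 5^24 ≡ 8 — none is 1, so 5 is a primitive root.
So 5 is the smallest generator of (Z/73Z)^×.

5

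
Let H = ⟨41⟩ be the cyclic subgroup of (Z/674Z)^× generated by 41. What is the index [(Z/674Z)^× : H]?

ord(41) | φ(674) = φ(2)·φ(337) = 1·336 = 336 = 2^4 · 3 · 7.
Divisors of 336: 1, 2, 3, 4, 6, 7, 8, 12, 14, 16, 21, 24, 28, 42, 48, 56, 84, 112, 168, 336.
Check 41^d mod 674 for each divisor in increasing order:
41^1 ≡ 41 (mod 674)
41^2 ≡ 333 (mod 674)
41^3 ≡ 173 (mod 674)
41^4 ≡ 353 (mod 674)
41^6 ≡ 273 (mod 674)
41^7 ≡ 409 (mod 674)
41^8 ≡ 593 (mod 674)
41^12 ≡ 389 (mod 674)
41^14 ≡ 129 (mod 674)
41^16 ≡ 495 (mod 674)
41^21 ≡ 189 (mod 674)
41^24 ≡ 345 (mod 674)
41^28 ≡ 465 (mod 674)
41^42 ≡ 673 (mod 674)
41^48 ≡ 401 (mod 674)
41^56 ≡ 545 (mod 674)
41^84 ≡ 1 (mod 674) ✓
So ord_674(41) = 84, hence |⟨41⟩| = 84.
The index is φ(674) / ord(41) = 336 / 84 = 4.

4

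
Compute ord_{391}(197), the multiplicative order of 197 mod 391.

176

ord(197) | φ(391) = φ(17·23) = (17−1)·(23−1) = 16·22 = 352 = 2^5 · 11.
Divisors of 352: 1, 2, 4, 8, 11, 16, 22, 32, 44, 88, 176, 352.
Test each divisor d:
197^1 ≡ 197 (mod 391)
197^2 ≡ 100 (mod 391)
197^4 ≡ 225 (mod 391)
197^8 ≡ 186 (mod 391)
197^11 ≡ 139 (mod 391)
197^16 ≡ 188 (mod 391)
197^22 ≡ 162 (mod 391)
197^32 ≡ 154 (mod 391)
197^44 ≡ 47 (mod 391)
197^88 ≡ 254 (mod 391)
197^176 ≡ 1 (mod 391) ✓
Hence ord(197) = 176.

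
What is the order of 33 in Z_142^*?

70

The order of 33 must divide φ(142) = φ(2)·φ(71) = 1·70 = 70 = 2 · 5 · 7.
Divisors of 70: 1, 2, 5, 7, 10, 14, 35, 70.
Test each divisor d:
33^1 ≡ 33 (mod 142)
33^2 ≡ 95 (mod 142)
33^5 ≡ 51 (mod 142)
33^7 ≡ 17 (mod 142)
33^10 ≡ 45 (mod 142)
33^14 ≡ 5 (mod 142)
33^35 ≡ 141 (mod 142)
33^70 ≡ 1 (mod 142) ✓
Hence ord(33) = 70.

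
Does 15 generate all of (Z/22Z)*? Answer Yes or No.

No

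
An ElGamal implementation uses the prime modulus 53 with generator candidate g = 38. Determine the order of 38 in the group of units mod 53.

26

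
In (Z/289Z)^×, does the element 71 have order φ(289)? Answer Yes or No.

Yes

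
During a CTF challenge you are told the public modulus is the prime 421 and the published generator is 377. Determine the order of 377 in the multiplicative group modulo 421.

ord(377) | φ(421) = 421 − 1 = 420 = 2^2 · 3 · 5 · 7.
Divisors of 420: 1, 2, 3, 4, 5, 6, 7, 10, 12, 14, 15, 20, 21, 28, 30, 35, 42, 60, 70, 84, 105, 140, 210, 420.
Test each divisor d:
377^1 ≡ 377
377^2 ≡ 252
377^3 ≡ 279
377^4 ≡ 354
377^5 ≡ 1
Therefore the multiplicative order of 377 modulo 421 is 5.

5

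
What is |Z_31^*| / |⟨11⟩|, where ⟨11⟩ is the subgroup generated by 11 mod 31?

1

ord(11) | φ(31) = 31 − 1 = 30 = 2 · 3 · 5.
Divisors of 30: 1, 2, 3, 5, 6, 10, 15, 30.
Test each divisor d:
11^1 ≡ 11 (mod 31)
11^2 ≡ 28 (mod 31)
11^3 ≡ 29 (mod 31)
11^5 ≡ 6 (mod 31)
11^6 ≡ 4 (mod 31)
11^10 ≡ 5 (mod 31)
11^15 ≡ 30 (mod 31)
11^30 ≡ 1 (mod 31) ✓
So ord_31(11) = 30, hence |⟨11⟩| = 30.
Index = |(Z/31Z)^×| / |⟨11⟩| = 30 / 30 = 1.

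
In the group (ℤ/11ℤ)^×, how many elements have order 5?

4

φ(11) = 11 − 1 = 10 = 2 · 5.
Since (Z/11Z)^× is cyclic of order 10, the number of elements of order d is φ(d) when d | 10 and 0 otherwise.
5 | 10, and φ(5) = 5 − 1 = 4.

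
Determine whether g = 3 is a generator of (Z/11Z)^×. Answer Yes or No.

No

φ(11) = 11 − 1 = 10 = 2 · 5.
An element g generates (Z/11Z)^× iff g^(10/q) ≢ 1 (mod 11) for each prime q ∈ {2, 5}.
3^5 ≡ 1 (mod 11)  [q = 2: ≡ 1 ✗]
3^2 ≡ 9 (mod 11)  [q = 5: ≢ 1 ✓]
Since 3^5 ≡ 1, the order of 3 divides 5 < 10, so 3 is not a primitive root.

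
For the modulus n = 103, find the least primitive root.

5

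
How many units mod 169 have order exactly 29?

φ(169) = φ(13^2) = 13·(13−1) = 156 = 2^2 · 3 · 13.
(Z/169Z)^× is cyclic (|G| = 156); a cyclic group of order m has exactly φ(d) elements of each order d | m, and none otherwise.
Here 156 is not a multiple of 29, so there are no elements of order 29.

0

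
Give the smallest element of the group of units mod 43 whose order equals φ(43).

φ(43) = 43 − 1 = 42 = 2 · 3 · 7.
g is a primitive root iff g^(42/q) ≢ 1 (mod 43) for each prime q ∈ {2, 3, 7}.
g = 2: 2^21 ≡ 42; 2^14 ≡ 1 — hits 1, so not a primitive root.
g = 3: 3^21 ≡ 42; 3^14 ≡ 36; 3^6 ≡ 41 — none is 1, so 3 is a primitive root.
The smallest primitive root modulo 43 is 3.

3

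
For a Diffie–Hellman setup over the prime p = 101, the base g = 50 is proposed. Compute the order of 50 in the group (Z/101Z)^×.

100

ord(50) | φ(101) = 101 − 1 = 100 = 2^2 · 5^2.
Divisors of 100: 1, 2, 4, 5, 10, 20, 25, 50, 100.
Test each divisor d:
50^1 ≡ 50 (mod 101)
50^2 ≡ 76 (mod 101)
50^4 ≡ 19 (mod 101)
50^5 ≡ 41 (mod 101)
50^10 ≡ 65 (mod 101)
50^20 ≡ 84 (mod 101)
50^25 ≡ 10 (mod 101)
50^50 ≡ 100 (mod 101)
50^100 ≡ 1 (mod 101) ✓
So ord_101(50) = 100.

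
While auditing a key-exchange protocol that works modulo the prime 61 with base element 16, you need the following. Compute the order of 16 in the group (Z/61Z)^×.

Since 16 ∈ (Z/61Z)^×, its order divides φ(61) = 61 − 1 = 60 = 2^2 · 3 · 5.
Divisors of 60: 1, 2, 3, 4, 5, 6, 10, 12, 15, 20, 30, 60.
Evaluate successive powers at the divisors of 60:
16^1 ≡ 16
16^2 ≡ 12
16^3 ≡ 9
16^4 ≡ 22
16^5 ≡ 47
16^6 ≡ 20
16^10 ≡ 13
16^12 ≡ 34
16^15 ≡ 1
So ord_61(16) = 15.

15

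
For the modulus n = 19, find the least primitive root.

φ(19) = 19 − 1 = 18 = 2 · 3^2.
Test candidates g = 2, 3, … against the prime factors q ∈ {2, 3} of φ(19): g is a generator iff g^(18/q) ≢ 1 for every such q.
g = 2: 2^9 ≡ 18; 2^6 ≡ 7 — none is 1, so 2 is a primitive root.
Hence the least primitive root of 19 is 2.

2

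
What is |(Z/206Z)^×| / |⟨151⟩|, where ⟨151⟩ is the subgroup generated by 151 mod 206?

ord(151) | φ(206) = φ(2)·φ(103) = 1·102 = 102 = 2 · 3 · 17.
Divisors of 102: 1, 2, 3, 6, 17, 34, 51, 102.
Compute 151^d (mod 206) for the divisors d until we hit 1:
151^1 ≡ 151 (mod 206)
151^2 ≡ 141 (mod 206)
151^3 ≡ 73 (mod 206)
151^6 ≡ 179 (mod 206)
151^17 ≡ 47 (mod 206)
151^34 ≡ 149 (mod 206)
151^51 ≡ 205 (mod 206)
151^102 ≡ 1 (mod 206) ✓
Thus |⟨151⟩| = ord(151) = 102.
The index is φ(206) / ord(151) = 102 / 102 = 1.

1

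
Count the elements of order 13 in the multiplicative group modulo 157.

12

φ(157) = 157 − 1 = 156 = 2^2 · 3 · 13.
(Z/157Z)^× is cyclic (|G| = 156); a cyclic group of order m has exactly φ(d) elements of each order d | m, and none otherwise.
13 | 156, and φ(13) = 13 − 1 = 12.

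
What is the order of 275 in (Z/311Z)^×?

Since 275 ∈ (Z/311Z)^×, its order divides φ(311) = 311 − 1 = 310 = 2 · 5 · 31.
Divisors of 310: 1, 2, 5, 10, 31, 62, 155, 310.
Check 275^d mod 311 for each divisor in increasing order:
275^1 ≡ 275 (mod 311)
275^2 ≡ 52 (mod 311)
275^5 ≡ 310 (mod 311)
275^10 ≡ 1 (mod 311) ✓
The smallest such exponent is 10, so the order of 275 is 10.

10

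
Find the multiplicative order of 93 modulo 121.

55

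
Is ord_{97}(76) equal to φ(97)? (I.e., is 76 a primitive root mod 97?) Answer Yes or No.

φ(97) = 97 − 1 = 96 = 2^5 · 3.
Test 76^(96/q) mod 97 for each prime factor q of 96:
76^48 ≡ 96 (mod 97)  [q = 2: ≢ 1 ✓]
76^32 ≡ 61 (mod 97)  [q = 3: ≢ 1 ✓]
None equal 1, so ord_97(76) = 96: 76 is a primitive root.

Yes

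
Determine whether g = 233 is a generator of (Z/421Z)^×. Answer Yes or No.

No

φ(421) = 421 − 1 = 420 = 2^2 · 3 · 5 · 7.
Test 233^(420/q) mod 421 for each prime factor q of 420:
233^210 ≡ 420 (mod 421)  [q = 2: ≢ 1 ✓]
233^140 ≡ 20 (mod 421)  [q = 3: ≢ 1 ✓]
233^84 ≡ 1 (mod 421)  [q = 5: ≡ 1 ✗]
233^60 ≡ 1 (mod 421)  [q = 7: ≡ 1 ✗]
The check at q = 5 fails, so 233 generates a proper subgroup.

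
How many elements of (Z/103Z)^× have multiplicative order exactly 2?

φ(103) = 103 − 1 = 102 = 2 · 3 · 17.
In a cyclic group of order 102, there are φ(d) elements of order d for each divisor d of 102, and zero for non-divisors.
2 | 102, and φ(2) = 2 − 1 = 1.

1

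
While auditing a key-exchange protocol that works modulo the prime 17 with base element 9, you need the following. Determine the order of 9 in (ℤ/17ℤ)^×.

By Lagrange's theorem, ord_17(9) divides φ(17) = 17 − 1 = 16 = 2^4.
Divisors of 16: 1, 2, 4, 8, 16.
Compute 9^d (mod 17) for the divisors d until we hit 1:
9^1 ≡ 9
9^2 ≡ 13
9^4 ≡ 16
9^8 ≡ 1
Therefore the multiplicative order of 9 modulo 17 is 8.

8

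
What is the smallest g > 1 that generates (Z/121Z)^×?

2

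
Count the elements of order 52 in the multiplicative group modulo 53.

24

φ(53) = 53 − 1 = 52 = 2^2 · 13.
In a cyclic group of order 52, there are φ(d) elements of order d for each divisor d of 52, and zero for non-divisors.
52 = 2^2 · 13 divides 52, and φ(52) = 24.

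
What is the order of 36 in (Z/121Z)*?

By Lagrange's theorem, ord_121(36) divides φ(121) = φ(11^2) = 11·(11−1) = 110 = 2 · 5 · 11.
Divisors of 110: 1, 2, 5, 10, 11, 22, 55, 110.
Check 36^d mod 121 for each divisor in increasing order:
36^1 ≡ 36 (mod 121)
36^2 ≡ 86 (mod 121)
36^5 ≡ 56 (mod 121)
36^10 ≡ 111 (mod 121)
36^11 ≡ 3 (mod 121)
36^22 ≡ 9 (mod 121)
36^55 ≡ 1 (mod 121) ✓
Therefore the multiplicative order of 36 modulo 121 is 55.

55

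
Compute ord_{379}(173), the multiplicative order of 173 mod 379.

Since 173 ∈ (Z/379Z)^×, its order divides φ(379) = 379 − 1 = 378 = 2 · 3^3 · 7.
Divisors of 378: 1, 2, 3, 6, 7, 9, 14, 18, 21, 27, 42, 54, 63, 126, 189, 378.
Test each divisor d:
173^1 ≡ 173 (mod 379)
173^2 ≡ 367 (mod 379)
173^3 ≡ 198 (mod 379)
173^6 ≡ 167 (mod 379)
173^7 ≡ 87 (mod 379)
173^9 ≡ 93 (mod 379)
173^14 ≡ 368 (mod 379)
173^18 ≡ 311 (mod 379)
173^21 ≡ 180 (mod 379)
173^27 ≡ 119 (mod 379)
173^42 ≡ 185 (mod 379)
173^54 ≡ 138 (mod 379)
173^63 ≡ 327 (mod 379)
173^126 ≡ 51 (mod 379)
173^189 ≡ 1 (mod 379) ✓
So ord_379(173) = 189.

189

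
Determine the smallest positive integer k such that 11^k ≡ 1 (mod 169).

156

ord(11) | φ(169) = φ(13^2) = 13·(13−1) = 156 = 2^2 · 3 · 13.
Divisors of 156: 1, 2, 3, 4, 6, 12, 13, 26, 39, 52, 78, 156.
Evaluate successive powers at the divisors of 156:
11^1 ≡ 11 (mod 169)
11^2 ≡ 121 (mod 169)
11^3 ≡ 148 (mod 169)
11^4 ≡ 107 (mod 169)
11^6 ≡ 103 (mod 169)
11^12 ≡ 131 (mod 169)
11^13 ≡ 89 (mod 169)
11^26 ≡ 147 (mod 169)
11^39 ≡ 70 (mod 169)
11^52 ≡ 146 (mod 169)
11^78 ≡ 168 (mod 169)
11^156 ≡ 1 (mod 169) ✓
So ord_169(11) = 156.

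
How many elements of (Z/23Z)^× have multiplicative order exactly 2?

1

φ(23) = 23 − 1 = 22 = 2 · 11.
Since (Z/23Z)^× is cyclic of order 22, the number of elements of order d is φ(d) when d | 22 and 0 otherwise.
2 | 22, and φ(2) = 2 − 1 = 1.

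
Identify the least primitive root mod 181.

2

φ(181) = 181 − 1 = 180 = 2^2 · 3^2 · 5.
g is a primitive root iff g^(180/q) ≢ 1 (mod 181) for each prime q ∈ {2, 3, 5}.
g = 2: 2^90 ≡ 180; 2^60 ≡ 48; 2^36 ≡ 59 — none is 1, so 2 is a primitive root.
Hence the least primitive root of 181 is 2.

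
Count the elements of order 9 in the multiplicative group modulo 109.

φ(109) = 109 − 1 = 108 = 2^2 · 3^3.
(Z/109Z)^× is cyclic (|G| = 108); a cyclic group of order m has exactly φ(d) elements of each order d | m, and none otherwise.
9 = 3^2 divides 108, and φ(9) = 6.

6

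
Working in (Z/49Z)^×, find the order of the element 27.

The order of 27 must divide φ(49) = φ(7^2) = 7·(7−1) = 42 = 2 · 3 · 7.
Divisors of 42: 1, 2, 3, 6, 7, 14, 21, 42.
Compute 27^d (mod 49) for the divisors d until we hit 1:
27^1 ≡ 27 (mod 49)
27^2 ≡ 43 (mod 49)
27^3 ≡ 34 (mod 49)
27^6 ≡ 29 (mod 49)
27^7 ≡ 48 (mod 49)
27^14 ≡ 1 (mod 49) ✓
Hence ord(27) = 14.

14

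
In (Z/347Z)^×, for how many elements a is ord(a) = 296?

0

φ(347) = 347 − 1 = 346 = 2 · 173.
In a cyclic group of order 346, there are φ(d) elements of order d for each divisor d of 346, and zero for non-divisors.
Since 296 ∤ 346, the count is 0.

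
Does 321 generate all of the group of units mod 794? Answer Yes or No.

No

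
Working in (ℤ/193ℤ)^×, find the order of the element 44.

192

Since 44 ∈ (Z/193Z)^×, its order divides φ(193) = 193 − 1 = 192 = 2^6 · 3.
Divisors of 192: 1, 2, 3, 4, 6, 8, 12, 16, 24, 32, 48, 64, 96, 192.
Evaluate successive powers at the divisors of 192:
44^1 ≡ 44 (mod 193)
44^2 ≡ 6 (mod 193)
44^3 ≡ 71 (mod 193)
44^4 ≡ 36 (mod 193)
44^6 ≡ 23 (mod 193)
44^8 ≡ 138 (mod 193)
44^12 ≡ 143 (mod 193)
44^16 ≡ 130 (mod 193)
44^24 ≡ 184 (mod 193)
44^32 ≡ 109 (mod 193)
44^48 ≡ 81 (mod 193)
44^64 ≡ 108 (mod 193)
44^96 ≡ 192 (mod 193)
44^192 ≡ 1 (mod 193) ✓
Therefore the multiplicative order of 44 modulo 193 is 192.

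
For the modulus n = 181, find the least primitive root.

φ(181) = 181 − 1 = 180 = 2^2 · 3^2 · 5.
Test candidates g = 2, 3, … against the prime factors q ∈ {2, 3, 5} of φ(181): g is a generator iff g^(180/q) ≢ 1 for every such q.
g = 2: 2^90 ≡ 180; 2^60 ≡ 48; 2^36 ≡ 59 — none is 1, so 2 is a primitive root.
The smallest primitive root modulo 181 is 2.

2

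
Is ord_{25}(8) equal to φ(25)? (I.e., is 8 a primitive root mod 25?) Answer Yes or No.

φ(25) = φ(5^2) = 5·(5−1) = 20 = 2^2 · 5.
Test 8^(20/q) mod 25 for each prime factor q of 20:
8^10 ≡ 24 (mod 25)  [q = 2: ≢ 1 ✓]
8^4 ≡ 21 (mod 25)  [q = 5: ≢ 1 ✓]
Every test exponent gives a nontrivial residue, hence 8 generates the full group.

Yes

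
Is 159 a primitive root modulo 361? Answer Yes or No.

No

φ(361) = φ(19^2) = 19·(19−1) = 342 = 2 · 3^2 · 19.
It suffices to check that the order of 159 is not a proper divisor of 342: compute 159^(342/q) for q ∈ {2, 3, 19}.
159^171 ≡ 1 (mod 361)  [q = 2: ≡ 1 ✗]
159^114 ≡ 1 (mod 361)  [q = 3: ≡ 1 ✗]
159^18 ≡ 20 (mod 361)  [q = 19: ≢ 1 ✓]
The check at q = 2 fails, so 159 generates a proper subgroup.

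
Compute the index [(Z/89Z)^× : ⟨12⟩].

11

The order of 12 must divide φ(89) = 89 − 1 = 88 = 2^3 · 11.
Divisors of 88: 1, 2, 4, 8, 11, 22, 44, 88.
Test each divisor d:
12^1 ≡ 12 (mod 89)
12^2 ≡ 55 (mod 89)
12^4 ≡ 88 (mod 89)
12^8 ≡ 1 (mod 89) ✓
So ord_89(12) = 8, hence |⟨12⟩| = 8.
[(Z/89Z)^× : ⟨12⟩] = 88/8 = 11.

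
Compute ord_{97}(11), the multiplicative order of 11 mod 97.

48

ord(11) | φ(97) = 97 − 1 = 96 = 2^5 · 3.
Divisors of 96: 1, 2, 3, 4, 6, 8, 12, 16, 24, 32, 48, 96.
Check 11^d mod 97 for each divisor in increasing order:
11^1 ≡ 11
11^2 ≡ 24
11^3 ≡ 70
11^4 ≡ 91
11^6 ≡ 50
11^8 ≡ 36
11^12 ≡ 75
11^16 ≡ 35
11^24 ≡ 96
11^32 ≡ 61
11^48 ≡ 1
Hence ord(11) = 48.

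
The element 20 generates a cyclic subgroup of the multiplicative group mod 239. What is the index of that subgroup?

By Lagrange's theorem, ord_239(20) divides φ(239) = 239 − 1 = 238 = 2 · 7 · 17.
Divisors of 238: 1, 2, 7, 14, 17, 34, 119, 238.
Compute 20^d (mod 239) for the divisors d until we hit 1:
20^1 ≡ 20 (mod 239)
20^2 ≡ 161 (mod 239)
20^7 ≡ 128 (mod 239)
20^14 ≡ 132 (mod 239)
20^17 ≡ 98 (mod 239)
20^34 ≡ 44 (mod 239)
20^119 ≡ 1 (mod 239) ✓
Thus |⟨20⟩| = ord(20) = 119.
[(Z/239Z)^× : ⟨20⟩] = 238/119 = 2.

2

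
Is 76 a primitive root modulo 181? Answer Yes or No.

φ(181) = 181 − 1 = 180 = 2^2 · 3^2 · 5.
An element g generates (Z/181Z)^× iff g^(180/q) ≢ 1 (mod 181) for each prime q ∈ {2, 3, 5}.
76^90 ≡ 180 (mod 181)  [q = 2: ≢ 1 ✓]
76^60 ≡ 132 (mod 181)  [q = 3: ≢ 1 ✓]
76^36 ≡ 42 (mod 181)  [q = 5: ≢ 1 ✓]
Every test exponent gives a nontrivial residue, hence 76 generates the full group.

Yes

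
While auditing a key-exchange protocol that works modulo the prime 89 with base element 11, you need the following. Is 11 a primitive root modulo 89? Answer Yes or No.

No

φ(89) = 89 − 1 = 88 = 2^3 · 11.
It suffices to check that the order of 11 is not a proper divisor of 88: compute 11^(88/q) for q ∈ {2, 11}.
11^44 ≡ 1 (mod 89)  [q = 2: ≡ 1 ✗]
11^8 ≡ 67 (mod 89)  [q = 11: ≢ 1 ✓]
Since 11^44 ≡ 1, the order of 11 divides 44 < 88, so 11 is not a primitive root.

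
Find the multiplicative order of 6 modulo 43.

By Lagrange's theorem, ord_43(6) divides φ(43) = 43 − 1 = 42 = 2 · 3 · 7.
Divisors of 42: 1, 2, 3, 6, 7, 14, 21, 42.
Evaluate successive powers at the divisors of 42:
6^1 ≡ 6
6^2 ≡ 36
6^3 ≡ 1
Hence ord(6) = 3.

3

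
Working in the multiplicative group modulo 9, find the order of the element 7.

3

The order of 7 must divide φ(9) = φ(3^2) = 3·(3−1) = 6 = 2 · 3.
Divisors of 6: 1, 2, 3, 6.
Check 7^d mod 9 for each divisor in increasing order:
7^1 ≡ 7 (mod 9)
7^2 ≡ 4 (mod 9)
7^3 ≡ 1 (mod 9) ✓
The smallest such exponent is 3, so the order of 7 is 3.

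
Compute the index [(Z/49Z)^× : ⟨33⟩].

1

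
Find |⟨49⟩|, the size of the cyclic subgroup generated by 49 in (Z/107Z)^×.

Since 49 ∈ (Z/107Z)^×, its order divides φ(107) = 107 − 1 = 106 = 2 · 53.
Divisors of 106: 1, 2, 53, 106.
Test each divisor d:
49^1 ≡ 49 (mod 107)
49^2 ≡ 47 (mod 107)
49^53 ≡ 1 (mod 107) ✓
The smallest such exponent is 53, so the order of 49 is 53.

53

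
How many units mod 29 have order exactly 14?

φ(29) = 29 − 1 = 28 = 2^2 · 7.
In a cyclic group of order 28, there are φ(d) elements of order d for each divisor d of 28, and zero for non-divisors.
14 = 2 · 7 divides 28, and φ(14) = 6.

6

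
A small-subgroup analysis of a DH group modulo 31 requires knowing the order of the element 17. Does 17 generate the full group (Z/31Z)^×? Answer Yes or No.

φ(31) = 31 − 1 = 30 = 2 · 3 · 5.
It suffices to check that the order of 17 is not a proper divisor of 30: compute 17^(30/q) for q ∈ {2, 3, 5}.
17^15 ≡ 30 (mod 31)  [q = 2: ≢ 1 ✓]
17^10 ≡ 25 (mod 31)  [q = 3: ≢ 1 ✓]
17^6 ≡ 8 (mod 31)  [q = 5: ≢ 1 ✓]
All checks pass, so 17 has order 30 and is a primitive root modulo 31.

Yes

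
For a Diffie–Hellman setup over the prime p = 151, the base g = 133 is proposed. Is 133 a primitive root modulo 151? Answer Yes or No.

Yes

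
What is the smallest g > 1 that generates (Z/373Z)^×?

φ(373) = 373 − 1 = 372 = 2^2 · 3 · 31.
Test candidates g = 2, 3, … against the prime factors q ∈ {2, 3, 31} of φ(373): g is a generator iff g^(372/q) ≢ 1 for every such q.
g = 2: 2^186 ≡ 372; 2^124 ≡ 284; 2^12 ≡ 366 — none is 1, so 2 is a primitive root.
Hence the least primitive root of 373 is 2.

2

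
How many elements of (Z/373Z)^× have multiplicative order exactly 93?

φ(373) = 373 − 1 = 372 = 2^2 · 3 · 31.
(Z/373Z)^× is cyclic (|G| = 372); a cyclic group of order m has exactly φ(d) elements of each order d | m, and none otherwise.
93 = 3 · 31 divides 372, and φ(93) = 60.

60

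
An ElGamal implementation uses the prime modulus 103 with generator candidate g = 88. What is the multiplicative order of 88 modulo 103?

102

The order of 88 must divide φ(103) = 103 − 1 = 102 = 2 · 3 · 17.
Divisors of 102: 1, 2, 3, 6, 17, 34, 51, 102.
Check 88^d mod 103 for each divisor in increasing order:
88^1 ≡ 88 (mod 103)
88^2 ≡ 19 (mod 103)
88^3 ≡ 24 (mod 103)
88^6 ≡ 61 (mod 103)
88^17 ≡ 57 (mod 103)
88^34 ≡ 56 (mod 103)
88^51 ≡ 102 (mod 103)
88^102 ≡ 1 (mod 103) ✓
Hence ord(88) = 102.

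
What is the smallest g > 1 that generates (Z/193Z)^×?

φ(193) = 193 − 1 = 192 = 2^6 · 3.
Test candidates g = 2, 3, … against the prime factors q ∈ {2, 3} of φ(193): g is a generator iff g^(192/q) ≢ 1 for every such q.
g = 2: 2^96 ≡ 1 — hits 1, so not a primitive root.
g = 3: 3^96 ≡ 1 — hits 1, so not a primitive root.
g = 4: 4^96 ≡ 1 — hits 1, so not a primitive root.
g = 5: 5^96 ≡ 192; 5^64 ≡ 84 — none is 1, so 5 is a primitive root.
Hence the least primitive root of 193 is 5.

5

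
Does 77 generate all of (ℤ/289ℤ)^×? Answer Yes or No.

φ(289) = φ(17^2) = 17·(17−1) = 272 = 2^4 · 17.
An element g generates (Z/289Z)^× iff g^(272/q) ≢ 1 (mod 289) for each prime q ∈ {2, 17}.
77^136 ≡ 1 (mod 289)  [q = 2: ≡ 1 ✗]
77^16 ≡ 205 (mod 289)  [q = 17: ≢ 1 ✓]
Since 77^136 ≡ 1, the order of 77 divides 136 < 272, so 77 is not a primitive root.

No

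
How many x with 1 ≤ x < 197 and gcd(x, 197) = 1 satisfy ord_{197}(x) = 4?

φ(197) = 197 − 1 = 196 = 2^2 · 7^2.
(Z/197Z)^× is cyclic (|G| = 196); a cyclic group of order m has exactly φ(d) elements of each order d | m, and none otherwise.
4 = 2^2 divides 196, and φ(4) = 2.

2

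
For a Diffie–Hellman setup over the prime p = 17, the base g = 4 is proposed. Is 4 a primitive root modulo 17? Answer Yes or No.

φ(17) = 17 − 1 = 16 = 2^4.
4 is a primitive root mod 17 iff 4^(φ(17)/q) ≢ 1 for every prime q | φ(17), i.e. q ∈ {2}.
4^8 ≡ 1 (mod 17)  [q = 2: ≡ 1 ✗]
The check at q = 2 fails, so 4 generates a proper subgroup.

No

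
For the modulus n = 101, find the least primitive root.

φ(101) = 101 − 1 = 100 = 2^2 · 5^2.
g is a primitive root iff g^(100/q) ≢ 1 (mod 101) for each prime q ∈ {2, 5}.
g = 2: 2^50 ≡ 100; 2^20 ≡ 95 — none is 1, so 2 is a primitive root.
So 2 is the smallest generator of (Z/101Z)^×.

2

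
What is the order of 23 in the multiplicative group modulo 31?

ord(23) | φ(31) = 31 − 1 = 30 = 2 · 3 · 5.
Divisors of 30: 1, 2, 3, 5, 6, 10, 15, 30.
Test each divisor d:
23^1 ≡ 23
23^2 ≡ 2
23^3 ≡ 15
23^5 ≡ 30
23^6 ≡ 8
23^10 ≡ 1
Therefore the multiplicative order of 23 modulo 31 is 10.

10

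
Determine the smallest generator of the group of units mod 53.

2

φ(53) = 53 − 1 = 52 = 2^2 · 13.
g is a primitive root iff g^(52/q) ≢ 1 (mod 53) for each prime q ∈ {2, 13}.
g = 2: 2^26 ≡ 52; 2^4 ≡ 16 — none is 1, so 2 is a primitive root.
The smallest primitive root modulo 53 is 2.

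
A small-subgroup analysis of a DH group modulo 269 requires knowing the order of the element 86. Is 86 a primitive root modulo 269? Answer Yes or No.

Yes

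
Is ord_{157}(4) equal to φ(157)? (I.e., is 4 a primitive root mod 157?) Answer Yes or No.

No

φ(157) = 157 − 1 = 156 = 2^2 · 3 · 13.
It suffices to check that the order of 4 is not a proper divisor of 156: compute 4^(156/q) for q ∈ {2, 3, 13}.
4^78 ≡ 1 (mod 157)  [q = 2: ≡ 1 ✗]
4^52 ≡ 1 (mod 157)  [q = 3: ≡ 1 ✗]
4^12 ≡ 39 (mod 157)  [q = 13: ≢ 1 ✓]
4^78 ≡ 1 shows ord(4) | 78, strictly less than φ(157); not a primitive root.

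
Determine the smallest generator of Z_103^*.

5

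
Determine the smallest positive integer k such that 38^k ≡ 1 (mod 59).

The order of 38 must divide φ(59) = 59 − 1 = 58 = 2 · 29.
Divisors of 58: 1, 2, 29, 58.
Evaluate successive powers at the divisors of 58:
38^1 ≡ 38
38^2 ≡ 28
38^29 ≡ 58
38^58 ≡ 1
Therefore the multiplicative order of 38 modulo 59 is 58.

58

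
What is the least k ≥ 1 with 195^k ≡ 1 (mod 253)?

ord(195) | φ(253) = φ(11·23) = (11−1)·(23−1) = 10·22 = 220 = 2^2 · 5 · 11.
Divisors of 220: 1, 2, 4, 5, 10, 11, 20, 22, 44, 55, 110, 220.
Check 195^d mod 253 for each divisor in increasing order:
195^1 ≡ 195 (mod 253)
195^2 ≡ 75 (mod 253)
195^4 ≡ 59 (mod 253)
195^5 ≡ 120 (mod 253)
195^10 ≡ 232 (mod 253)
195^11 ≡ 206 (mod 253)
195^20 ≡ 188 (mod 253)
195^22 ≡ 185 (mod 253)
195^44 ≡ 70 (mod 253)
195^55 ≡ 252 (mod 253)
195^110 ≡ 1 (mod 253) ✓
Therefore the multiplicative order of 195 modulo 253 is 110.

110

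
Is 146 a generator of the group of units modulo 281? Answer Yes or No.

φ(281) = 281 − 1 = 280 = 2^3 · 5 · 7.
146 is a primitive root mod 281 iff 146^(φ(281)/q) ≢ 1 for every prime q | φ(281), i.e. q ∈ {2, 5, 7}.
146^140 ≡ 280 (mod 281)  [q = 2: ≢ 1 ✓]
146^56 ≡ 232 (mod 281)  [q = 5: ≢ 1 ✓]
146^40 ≡ 1 (mod 281)  [q = 7: ≡ 1 ✗]
146^40 ≡ 1 shows ord(146) | 40, strictly less than φ(281); not a primitive root.

No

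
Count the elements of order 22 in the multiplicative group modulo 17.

φ(17) = 17 − 1 = 16 = 2^4.
(Z/17Z)^× is cyclic (|G| = 16); a cyclic group of order m has exactly φ(d) elements of each order d | m, and none otherwise.
Here 16 is not a multiple of 22, so there are no elements of order 22.

0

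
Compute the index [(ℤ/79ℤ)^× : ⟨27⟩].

3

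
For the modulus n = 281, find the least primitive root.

3

φ(281) = 281 − 1 = 280 = 2^3 · 5 · 7.
g is a primitive root iff g^(280/q) ≢ 1 (mod 281) for each prime q ∈ {2, 5, 7}.
g = 2: 2^140 ≡ 1 — hits 1, so not a primitive root.
g = 3: 3^140 ≡ 280; 3^56 ≡ 86; 3^40 ≡ 249 — none is 1, so 3 is a primitive root.
The smallest primitive root modulo 281 is 3.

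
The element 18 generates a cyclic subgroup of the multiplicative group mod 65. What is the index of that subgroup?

12

ord(18) | φ(65) = φ(5·13) = (5−1)·(13−1) = 4·12 = 48 = 2^4 · 3.
Divisors of 48: 1, 2, 3, 4, 6, 8, 12, 16, 24, 48.
Test each divisor d:
18^1 ≡ 18
18^2 ≡ 64
18^3 ≡ 47
18^4 ≡ 1
Thus |⟨18⟩| = ord(18) = 4.
[(Z/65Z)^× : ⟨18⟩] = 48/4 = 12.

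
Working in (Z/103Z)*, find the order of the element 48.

102

By Lagrange's theorem, ord_103(48) divides φ(103) = 103 − 1 = 102 = 2 · 3 · 17.
Divisors of 102: 1, 2, 3, 6, 17, 34, 51, 102.
Evaluate successive powers at the divisors of 102:
48^1 ≡ 48 (mod 103)
48^2 ≡ 38 (mod 103)
48^3 ≡ 73 (mod 103)
48^6 ≡ 76 (mod 103)
48^17 ≡ 47 (mod 103)
48^34 ≡ 46 (mod 103)
48^51 ≡ 102 (mod 103)
48^102 ≡ 1 (mod 103) ✓
The smallest such exponent is 102, so the order of 48 is 102.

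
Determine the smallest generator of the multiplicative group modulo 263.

5

φ(263) = 263 − 1 = 262 = 2 · 131.
g is a primitive root iff g^(262/q) ≢ 1 (mod 263) for each prime q ∈ {2, 131}.
g = 2: 2^131 ≡ 1 — hits 1, so not a primitive root.
g = 3: 3^131 ≡ 1 — hits 1, so not a primitive root.
g = 4: 4^131 ≡ 1 — hits 1, so not a primitive root.
g = 5: 5^131 ≡ 262; 5^2 ≡ 25 — none is 1, so 5 is a primitive root.
So 5 is the smallest generator of (Z/263Z)^×.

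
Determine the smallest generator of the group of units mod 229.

φ(229) = 229 − 1 = 228 = 2^2 · 3 · 19.
g is a primitive root iff g^(228/q) ≢ 1 (mod 229) for each prime q ∈ {2, 3, 19}.
g = 2: 2^114 ≡ 228; 2^76 ≡ 1 — hits 1, so not a primitive root.
g = 3: 3^114 ≡ 1 — hits 1, so not a primitive root.
g = 4: 4^114 ≡ 1 — hits 1, so not a primitive root.
g = 5: 5^114 ≡ 1 — hits 1, so not a primitive root.
g = 6: 6^114 ≡ 228; 6^76 ≡ 134; 6^12 ≡ 165 — none is 1, so 6 is a primitive root.
Hence the least primitive root of 229 is 6.

6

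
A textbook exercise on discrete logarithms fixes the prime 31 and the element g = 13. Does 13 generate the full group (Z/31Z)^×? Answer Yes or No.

Yes

φ(31) = 31 − 1 = 30 = 2 · 3 · 5.
It suffices to check that the order of 13 is not a proper divisor of 30: compute 13^(30/q) for q ∈ {2, 3, 5}.
13^15 ≡ 30 (mod 31)  [q = 2: ≢ 1 ✓]
13^10 ≡ 5 (mod 31)  [q = 3: ≢ 1 ✓]
13^6 ≡ 16 (mod 31)  [q = 5: ≢ 1 ✓]
None equal 1, so ord_31(13) = 30: 13 is a primitive root.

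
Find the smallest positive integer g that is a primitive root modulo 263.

5

φ(263) = 263 − 1 = 262 = 2 · 131.
Test candidates g = 2, 3, … against the prime factors q ∈ {2, 131} of φ(263): g is a generator iff g^(262/q) ≢ 1 for every such q.
g = 2: 2^131 ≡ 1 — hits 1, so not a primitive root.
g = 3: 3^131 ≡ 1 — hits 1, so not a primitive root.
g = 4: 4^131 ≡ 1 — hits 1, so not a primitive root.
g = 5: 5^131 ≡ 262; 5^2 ≡ 25 — none is 1, so 5 is a primitive root.
Hence the least primitive root of 263 is 5.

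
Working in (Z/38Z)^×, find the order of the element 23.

9

By Lagrange's theorem, ord_38(23) divides φ(38) = φ(2)·φ(19) = 1·18 = 18 = 2 · 3^2.
Divisors of 18: 1, 2, 3, 6, 9, 18.
Evaluate successive powers at the divisors of 18:
23^1 ≡ 23
23^2 ≡ 35
23^3 ≡ 7
23^6 ≡ 11
23^9 ≡ 1
So ord_38(23) = 9.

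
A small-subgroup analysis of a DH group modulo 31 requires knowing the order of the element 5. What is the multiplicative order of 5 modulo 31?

By Lagrange's theorem, ord_31(5) divides φ(31) = 31 − 1 = 30 = 2 · 3 · 5.
Divisors of 30: 1, 2, 3, 5, 6, 10, 15, 30.
Test each divisor d:
5^1 ≡ 5 (mod 31)
5^2 ≡ 25 (mod 31)
5^3 ≡ 1 (mod 31) ✓
Hence ord(5) = 3.

3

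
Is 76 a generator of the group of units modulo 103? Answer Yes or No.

φ(103) = 103 − 1 = 102 = 2 · 3 · 17.
An element g generates (Z/103Z)^× iff g^(102/q) ≢ 1 (mod 103) for each prime q ∈ {2, 3, 17}.
76^51 ≡ 1 (mod 103)  [q = 2: ≡ 1 ✗]
76^34 ≡ 1 (mod 103)  [q = 3: ≡ 1 ✗]
76^6 ≡ 100 (mod 103)  [q = 17: ≢ 1 ✓]
76^51 ≡ 1 shows ord(76) | 51, strictly less than φ(103); not a primitive root.

No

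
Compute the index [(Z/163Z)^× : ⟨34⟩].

2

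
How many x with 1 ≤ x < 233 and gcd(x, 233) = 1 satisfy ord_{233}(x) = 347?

φ(233) = 233 − 1 = 232 = 2^3 · 29.
In a cyclic group of order 232, there are φ(d) elements of order d for each divisor d of 232, and zero for non-divisors.
347 does not divide 232, so no element of (Z/233Z)^× has order 347.

0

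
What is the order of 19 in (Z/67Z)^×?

33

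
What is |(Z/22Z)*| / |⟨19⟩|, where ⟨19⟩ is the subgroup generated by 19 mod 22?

The order of 19 must divide φ(22) = φ(2)·φ(11) = 1·10 = 10 = 2 · 5.
Divisors of 10: 1, 2, 5, 10.
Evaluate successive powers at the divisors of 10:
19^1 ≡ 19 (mod 22)
19^2 ≡ 9 (mod 22)
19^5 ≡ 21 (mod 22)
19^10 ≡ 1 (mod 22) ✓
The order of 19 is 10, so the subgroup it generates has 10 elements.
The index is φ(22) / ord(19) = 10 / 10 = 1.

1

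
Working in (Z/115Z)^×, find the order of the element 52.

By Lagrange's theorem, ord_115(52) divides φ(115) = φ(5·23) = (5−1)·(23−1) = 4·22 = 88 = 2^3 · 11.
Divisors of 88: 1, 2, 4, 8, 11, 22, 44, 88.
Test each divisor d:
52^1 ≡ 52
52^2 ≡ 59
52^4 ≡ 31
52^8 ≡ 41
52^11 ≡ 93
52^22 ≡ 24
52^44 ≡ 1
The smallest such exponent is 44, so the order of 52 is 44.

44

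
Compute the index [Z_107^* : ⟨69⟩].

ord(69) | φ(107) = 107 − 1 = 106 = 2 · 53.
Divisors of 106: 1, 2, 53, 106.
Test each divisor d:
69^1 ≡ 69
69^2 ≡ 53
69^53 ≡ 1
So ord_107(69) = 53, hence |⟨69⟩| = 53.
[(Z/107Z)^× : ⟨69⟩] = 106/53 = 2.

2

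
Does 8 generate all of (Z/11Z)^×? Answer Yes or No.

Yes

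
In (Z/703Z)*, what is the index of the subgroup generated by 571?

By Lagrange's theorem, ord_703(571) divides φ(703) = φ(19·37) = (19−1)·(37−1) = 18·36 = 648 = 2^3 · 3^4.
Divisors of 648: 1, 2, 3, 4, 6, 8, 9, 12, 18, 24, 27, 36, 54, 72, 81, 108, 162, 216, 324, 648.
Compute 571^d (mod 703) for the divisors d until we hit 1:
571^1 ≡ 571
571^2 ≡ 552
571^3 ≡ 248
571^4 ≡ 305
571^6 ≡ 343
571^8 ≡ 229
571^9 ≡ 1
Thus |⟨571⟩| = ord(571) = 9.
The index is φ(703) / ord(571) = 648 / 9 = 72.

72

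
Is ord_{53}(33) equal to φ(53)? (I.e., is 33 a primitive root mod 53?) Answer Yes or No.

φ(53) = 53 − 1 = 52 = 2^2 · 13.
33 is a primitive root mod 53 iff 33^(φ(53)/q) ≢ 1 for every prime q | φ(53), i.e. q ∈ {2, 13}.
33^26 ≡ 52 (mod 53)  [q = 2: ≢ 1 ✓]
33^4 ≡ 46 (mod 53)  [q = 13: ≢ 1 ✓]
None equal 1, so ord_53(33) = 52: 33 is a primitive root.

Yes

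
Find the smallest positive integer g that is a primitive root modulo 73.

5

φ(73) = 73 − 1 = 72 = 2^3 · 3^2.
g is a primitive root iff g^(72/q) ≢ 1 (mod 73) for each prime q ∈ {2, 3}.
g = 2: 2^36 ≡ 1 — hits 1, so not a primitive root.
g = 3: 3^36 ≡ 1 — hits 1, so not a primitive root.
g = 4: 4^36 ≡ 1 — hits 1, so not a primitive root.
g = 5: 5^36 ≡ 72; 5^24 ≡ 8 — none is 1, so 5 is a primitive root.
The smallest primitive root modulo 73 is 5.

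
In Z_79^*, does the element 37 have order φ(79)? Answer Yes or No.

Yes

φ(79) = 79 − 1 = 78 = 2 · 3 · 13.
An element g generates (Z/79Z)^× iff g^(78/q) ≢ 1 (mod 79) for each prime q ∈ {2, 3, 13}.
37^39 ≡ 78 (mod 79)  [q = 2: ≢ 1 ✓]
37^26 ≡ 23 (mod 79)  [q = 3: ≢ 1 ✓]
37^6 ≡ 38 (mod 79)  [q = 13: ≢ 1 ✓]
Every test exponent gives a nontrivial residue, hence 37 generates the full group.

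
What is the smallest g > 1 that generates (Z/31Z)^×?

φ(31) = 31 − 1 = 30 = 2 · 3 · 5.
Test candidates g = 2, 3, … against the prime factors q ∈ {2, 3, 5} of φ(31): g is a generator iff g^(30/q) ≢ 1 for every such q.
g = 2: 2^15 ≡ 1 — hits 1, so not a primitive root.
g = 3: 3^15 ≡ 30; 3^10 ≡ 25; 3^6 ≡ 16 — none is 1, so 3 is a primitive root.
The smallest primitive root modulo 31 is 3.

3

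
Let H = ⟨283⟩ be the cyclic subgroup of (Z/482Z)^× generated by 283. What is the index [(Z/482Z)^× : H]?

1

The order of 283 must divide φ(482) = φ(2)·φ(241) = 1·240 = 240 = 2^4 · 3 · 5.
Divisors of 240: 1, 2, 3, 4, 5, 6, 8, 10, 12, 15, 16, 20, 24, 30, 40, 48, 60, 80, 120, 240.
Evaluate successive powers at the divisors of 240:
283^1 ≡ 283 (mod 482)
283^2 ≡ 77 (mod 482)
283^3 ≡ 101 (mod 482)
283^4 ≡ 145 (mod 482)
283^5 ≡ 65 (mod 482)
283^6 ≡ 79 (mod 482)
283^8 ≡ 299 (mod 482)
283^10 ≡ 369 (mod 482)
283^12 ≡ 457 (mod 482)
283^15 ≡ 367 (mod 482)
283^16 ≡ 231 (mod 482)
283^20 ≡ 237 (mod 482)
283^24 ≡ 143 (mod 482)
283^30 ≡ 211 (mod 482)
283^40 ≡ 257 (mod 482)
283^48 ≡ 205 (mod 482)
283^60 ≡ 177 (mod 482)
283^80 ≡ 15 (mod 482)
283^120 ≡ 481 (mod 482)
283^240 ≡ 1 (mod 482) ✓
So ord_482(283) = 240, hence |⟨283⟩| = 240.
[(Z/482Z)^× : ⟨283⟩] = 240/240 = 1.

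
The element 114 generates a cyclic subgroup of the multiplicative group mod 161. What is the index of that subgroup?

22

ord(114) | φ(161) = φ(7·23) = (7−1)·(23−1) = 6·22 = 132 = 2^2 · 3 · 11.
Divisors of 132: 1, 2, 3, 4, 6, 11, 12, 22, 33, 44, 66, 132.
Evaluate successive powers at the divisors of 132:
114^1 ≡ 114 (mod 161)
114^2 ≡ 116 (mod 161)
114^3 ≡ 22 (mod 161)
114^4 ≡ 93 (mod 161)
114^6 ≡ 1 (mod 161) ✓
So ord_161(114) = 6, hence |⟨114⟩| = 6.
The index is φ(161) / ord(114) = 132 / 6 = 22.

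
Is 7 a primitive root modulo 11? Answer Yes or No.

φ(11) = 11 − 1 = 10 = 2 · 5.
An element g generates (Z/11Z)^× iff g^(10/q) ≢ 1 (mod 11) for each prime q ∈ {2, 5}.
7^5 ≡ 10 (mod 11)  [q = 2: ≢ 1 ✓]
7^2 ≡ 5 (mod 11)  [q = 5: ≢ 1 ✓]
None equal 1, so ord_11(7) = 10: 7 is a primitive root.

Yes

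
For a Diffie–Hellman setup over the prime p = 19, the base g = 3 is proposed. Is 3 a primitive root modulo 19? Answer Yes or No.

φ(19) = 19 − 1 = 18 = 2 · 3^2.
An element g generates (Z/19Z)^× iff g^(18/q) ≢ 1 (mod 19) for each prime q ∈ {2, 3}.
3^9 ≡ 18 (mod 19)  [q = 2: ≢ 1 ✓]
3^6 ≡ 7 (mod 19)  [q = 3: ≢ 1 ✓]
None equal 1, so ord_19(3) = 18: 3 is a primitive root.

Yes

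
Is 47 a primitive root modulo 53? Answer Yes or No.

No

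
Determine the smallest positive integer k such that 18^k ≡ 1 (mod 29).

28

By Lagrange's theorem, ord_29(18) divides φ(29) = 29 − 1 = 28 = 2^2 · 7.
Divisors of 28: 1, 2, 4, 7, 14, 28.
Test each divisor d:
18^1 ≡ 18 (mod 29)
18^2 ≡ 5 (mod 29)
18^4 ≡ 25 (mod 29)
18^7 ≡ 17 (mod 29)
18^14 ≡ 28 (mod 29)
18^28 ≡ 1 (mod 29) ✓
So ord_29(18) = 28.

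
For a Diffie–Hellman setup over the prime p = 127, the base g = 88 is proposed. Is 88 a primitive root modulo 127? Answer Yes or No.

φ(127) = 127 − 1 = 126 = 2 · 3^2 · 7.
Test 88^(126/q) mod 127 for each prime factor q of 126:
88^63 ≡ 1 (mod 127)  [q = 2: ≡ 1 ✗]
88^42 ≡ 19 (mod 127)  [q = 3: ≢ 1 ✓]
88^18 ≡ 2 (mod 127)  [q = 7: ≢ 1 ✓]
88^63 ≡ 1 shows ord(88) | 63, strictly less than φ(127); not a primitive root.

No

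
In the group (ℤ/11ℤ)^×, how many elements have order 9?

φ(11) = 11 − 1 = 10 = 2 · 5.
(Z/11Z)^× is cyclic (|G| = 10); a cyclic group of order m has exactly φ(d) elements of each order d | m, and none otherwise.
Since 9 ∤ 10, the count is 0.

0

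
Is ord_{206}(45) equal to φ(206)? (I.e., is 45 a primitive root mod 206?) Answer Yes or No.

Yes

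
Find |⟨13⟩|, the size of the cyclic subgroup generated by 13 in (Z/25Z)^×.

20

ord(13) | φ(25) = φ(5^2) = 5·(5−1) = 20 = 2^2 · 5.
Divisors of 20: 1, 2, 4, 5, 10, 20.
Test each divisor d:
13^1 ≡ 13 (mod 25)
13^2 ≡ 19 (mod 25)
13^4 ≡ 11 (mod 25)
13^5 ≡ 18 (mod 25)
13^10 ≡ 24 (mod 25)
13^20 ≡ 1 (mod 25) ✓
Hence ord(13) = 20.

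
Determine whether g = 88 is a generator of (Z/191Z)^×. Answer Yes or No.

Yes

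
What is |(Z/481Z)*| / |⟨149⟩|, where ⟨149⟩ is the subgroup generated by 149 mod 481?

The order of 149 must divide φ(481) = φ(13·37) = (13−1)·(37−1) = 12·36 = 432 = 2^4 · 3^3.
Divisors of 432: 1, 2, 3, 4, 6, 8, 9, 12, 16, 18, 24, 27, 36, 48, 54, 72, 108, 144, 216, 432.
Check 149^d mod 481 for each divisor in increasing order:
149^1 ≡ 149
149^2 ≡ 75
149^3 ≡ 112
149^4 ≡ 334
149^6 ≡ 38
149^8 ≡ 445
149^9 ≡ 408
149^12 ≡ 1
The order of 149 is 12, so the subgroup it generates has 12 elements.
Index = |(Z/481Z)^×| / |⟨149⟩| = 432 / 12 = 36.

36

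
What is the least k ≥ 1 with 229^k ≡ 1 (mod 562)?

The order of 229 must divide φ(562) = φ(2)·φ(281) = 1·280 = 280 = 2^3 · 5 · 7.
Divisors of 280: 1, 2, 4, 5, 7, 8, 10, 14, 20, 28, 35, 40, 56, 70, 140, 280.
Check 229^d mod 562 for each divisor in increasing order:
229^1 ≡ 229
229^2 ≡ 175
229^4 ≡ 277
229^5 ≡ 489
229^7 ≡ 151
229^8 ≡ 297
229^10 ≡ 271
229^14 ≡ 321
229^20 ≡ 381
229^28 ≡ 195
229^35 ≡ 221
229^40 ≡ 165
229^56 ≡ 371
229^70 ≡ 509
229^140 ≡ 561
229^280 ≡ 1
Hence ord(229) = 280.

280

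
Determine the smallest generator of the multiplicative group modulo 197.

2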